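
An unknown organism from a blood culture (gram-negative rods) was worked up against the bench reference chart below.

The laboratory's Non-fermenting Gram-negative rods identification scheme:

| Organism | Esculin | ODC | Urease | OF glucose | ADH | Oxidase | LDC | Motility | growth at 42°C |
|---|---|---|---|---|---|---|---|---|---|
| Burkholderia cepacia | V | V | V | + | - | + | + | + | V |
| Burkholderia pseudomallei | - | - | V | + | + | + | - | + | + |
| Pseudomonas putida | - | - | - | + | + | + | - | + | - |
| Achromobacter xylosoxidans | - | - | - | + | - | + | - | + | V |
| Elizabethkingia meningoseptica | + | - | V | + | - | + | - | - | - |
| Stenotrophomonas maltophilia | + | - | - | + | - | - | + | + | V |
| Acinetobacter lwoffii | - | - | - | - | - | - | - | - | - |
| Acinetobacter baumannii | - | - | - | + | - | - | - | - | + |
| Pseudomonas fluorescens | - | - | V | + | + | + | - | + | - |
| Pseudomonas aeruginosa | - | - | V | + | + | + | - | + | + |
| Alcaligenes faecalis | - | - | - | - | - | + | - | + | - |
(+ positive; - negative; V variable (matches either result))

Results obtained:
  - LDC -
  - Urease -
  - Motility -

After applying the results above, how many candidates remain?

3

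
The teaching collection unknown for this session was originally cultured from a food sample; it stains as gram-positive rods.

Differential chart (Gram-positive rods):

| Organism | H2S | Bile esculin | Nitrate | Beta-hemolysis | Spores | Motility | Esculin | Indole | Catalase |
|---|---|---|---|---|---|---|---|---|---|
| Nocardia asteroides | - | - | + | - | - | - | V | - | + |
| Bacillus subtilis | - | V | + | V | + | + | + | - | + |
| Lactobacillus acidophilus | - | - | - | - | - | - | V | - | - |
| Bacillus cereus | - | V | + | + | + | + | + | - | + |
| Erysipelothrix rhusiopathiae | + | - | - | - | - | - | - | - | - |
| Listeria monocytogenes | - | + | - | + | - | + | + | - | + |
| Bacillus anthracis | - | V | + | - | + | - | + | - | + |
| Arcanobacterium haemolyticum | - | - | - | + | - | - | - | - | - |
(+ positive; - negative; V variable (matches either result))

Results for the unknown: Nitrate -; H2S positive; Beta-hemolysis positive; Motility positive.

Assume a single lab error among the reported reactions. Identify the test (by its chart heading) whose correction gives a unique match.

As reported, no row in the chart matches all 4 reactions.
Reversing Motility → still no organism matches.
Reversing Beta-hemolysis → still no organism matches.
Reversing Nitrate → still no organism matches.
Reversing H2S (to -) → unique match: Listeria monocytogenes.

H2S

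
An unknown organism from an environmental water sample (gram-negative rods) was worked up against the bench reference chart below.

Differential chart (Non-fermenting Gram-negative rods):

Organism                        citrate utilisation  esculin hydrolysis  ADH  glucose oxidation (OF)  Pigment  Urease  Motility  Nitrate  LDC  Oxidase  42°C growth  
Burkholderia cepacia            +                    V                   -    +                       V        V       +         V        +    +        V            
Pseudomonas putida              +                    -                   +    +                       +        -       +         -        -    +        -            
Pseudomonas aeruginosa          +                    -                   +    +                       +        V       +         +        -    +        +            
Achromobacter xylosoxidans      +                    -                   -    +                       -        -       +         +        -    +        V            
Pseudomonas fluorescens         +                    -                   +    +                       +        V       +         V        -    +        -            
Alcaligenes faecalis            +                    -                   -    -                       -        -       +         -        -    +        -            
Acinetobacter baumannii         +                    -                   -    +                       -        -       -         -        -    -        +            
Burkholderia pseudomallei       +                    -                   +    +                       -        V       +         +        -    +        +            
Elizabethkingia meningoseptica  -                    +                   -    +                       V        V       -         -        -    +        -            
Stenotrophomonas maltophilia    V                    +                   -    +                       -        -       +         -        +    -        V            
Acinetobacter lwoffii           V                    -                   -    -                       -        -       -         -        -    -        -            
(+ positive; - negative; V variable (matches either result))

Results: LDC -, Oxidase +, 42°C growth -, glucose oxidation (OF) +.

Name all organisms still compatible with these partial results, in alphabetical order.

Achromobacter xylosoxidans, Elizabethkingia meningoseptica, Pseudomonas fluorescens, Pseudomonas putida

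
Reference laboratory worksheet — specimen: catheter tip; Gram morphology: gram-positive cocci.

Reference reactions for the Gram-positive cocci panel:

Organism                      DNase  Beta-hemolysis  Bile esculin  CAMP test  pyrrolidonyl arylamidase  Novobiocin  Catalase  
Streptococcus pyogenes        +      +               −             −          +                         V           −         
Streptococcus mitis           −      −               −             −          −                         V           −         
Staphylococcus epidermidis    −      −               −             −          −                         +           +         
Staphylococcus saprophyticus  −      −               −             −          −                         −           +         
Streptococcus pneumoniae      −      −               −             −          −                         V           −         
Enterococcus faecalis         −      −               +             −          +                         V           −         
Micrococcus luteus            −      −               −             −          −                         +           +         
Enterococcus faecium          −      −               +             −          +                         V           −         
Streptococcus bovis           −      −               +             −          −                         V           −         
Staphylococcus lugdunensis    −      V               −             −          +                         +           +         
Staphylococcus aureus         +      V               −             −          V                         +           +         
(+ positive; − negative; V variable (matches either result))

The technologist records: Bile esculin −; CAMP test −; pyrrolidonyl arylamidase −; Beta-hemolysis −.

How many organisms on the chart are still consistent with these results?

6

CAMP test −: all 11 remaining candidates are consistent.
Beta-hemolysis −: excludes Streptococcus pyogenes — 10 left.
pyrrolidonyl arylamidase −: excludes Enterococcus faecalis, Enterococcus faecium, Staphylococcus lugdunensis — 7 left.
Bile esculin −: excludes Streptococcus bovis — 6 left.
Still consistent: Micrococcus luteus, Staphylococcus aureus, Staphylococcus epidermidis, Staphylococcus saprophyticus, Streptococcus mitis, Streptococcus pneumoniae.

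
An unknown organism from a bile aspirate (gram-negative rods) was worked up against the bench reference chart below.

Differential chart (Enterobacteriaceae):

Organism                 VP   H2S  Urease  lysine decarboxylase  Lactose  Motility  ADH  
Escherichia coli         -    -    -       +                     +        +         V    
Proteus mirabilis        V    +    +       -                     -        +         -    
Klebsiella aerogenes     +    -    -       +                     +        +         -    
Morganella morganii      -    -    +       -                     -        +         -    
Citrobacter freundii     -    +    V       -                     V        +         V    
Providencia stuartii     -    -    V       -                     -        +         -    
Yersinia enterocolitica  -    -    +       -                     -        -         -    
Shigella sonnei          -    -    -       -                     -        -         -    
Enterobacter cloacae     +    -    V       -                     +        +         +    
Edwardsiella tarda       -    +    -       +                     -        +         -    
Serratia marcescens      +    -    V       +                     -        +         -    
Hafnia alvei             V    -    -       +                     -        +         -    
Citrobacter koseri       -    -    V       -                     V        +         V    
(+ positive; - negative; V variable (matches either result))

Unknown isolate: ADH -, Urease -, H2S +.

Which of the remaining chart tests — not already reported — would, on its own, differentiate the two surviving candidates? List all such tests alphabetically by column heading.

Urease -: excludes Proteus mirabilis, Morganella morganii, Yersinia enterocolitica — 10 left.
H2S +: excludes 8 organisms — 2 left.
ADH -: all 2 remaining candidates are consistent.
Two candidates remain: Citrobacter freundii and Edwardsiella tarda.
  VP: - vs - — same for both, does not separate.
  lysine decarboxylase: Citrobacter freundii -, Edwardsiella tarda + — discriminates.
  Lactose: V vs - — variable for at least one, does not separate.
  Motility: + vs + — same for both, does not separate.

lysine decarboxylase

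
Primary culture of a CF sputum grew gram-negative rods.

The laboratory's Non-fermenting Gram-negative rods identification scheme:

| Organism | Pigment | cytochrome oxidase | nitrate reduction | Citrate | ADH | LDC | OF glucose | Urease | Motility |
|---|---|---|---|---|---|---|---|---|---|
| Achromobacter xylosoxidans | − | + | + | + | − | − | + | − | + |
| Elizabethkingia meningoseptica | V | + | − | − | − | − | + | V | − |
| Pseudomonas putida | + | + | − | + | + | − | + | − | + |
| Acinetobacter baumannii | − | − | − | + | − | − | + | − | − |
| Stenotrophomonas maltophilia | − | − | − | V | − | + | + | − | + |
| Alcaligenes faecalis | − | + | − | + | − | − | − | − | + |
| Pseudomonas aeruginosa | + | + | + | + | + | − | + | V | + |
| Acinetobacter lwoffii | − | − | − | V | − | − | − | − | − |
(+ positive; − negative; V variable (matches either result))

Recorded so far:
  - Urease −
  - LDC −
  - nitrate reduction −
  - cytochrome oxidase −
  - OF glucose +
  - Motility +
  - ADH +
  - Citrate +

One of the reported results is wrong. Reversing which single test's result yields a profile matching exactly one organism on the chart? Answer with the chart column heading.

cytochrome oxidase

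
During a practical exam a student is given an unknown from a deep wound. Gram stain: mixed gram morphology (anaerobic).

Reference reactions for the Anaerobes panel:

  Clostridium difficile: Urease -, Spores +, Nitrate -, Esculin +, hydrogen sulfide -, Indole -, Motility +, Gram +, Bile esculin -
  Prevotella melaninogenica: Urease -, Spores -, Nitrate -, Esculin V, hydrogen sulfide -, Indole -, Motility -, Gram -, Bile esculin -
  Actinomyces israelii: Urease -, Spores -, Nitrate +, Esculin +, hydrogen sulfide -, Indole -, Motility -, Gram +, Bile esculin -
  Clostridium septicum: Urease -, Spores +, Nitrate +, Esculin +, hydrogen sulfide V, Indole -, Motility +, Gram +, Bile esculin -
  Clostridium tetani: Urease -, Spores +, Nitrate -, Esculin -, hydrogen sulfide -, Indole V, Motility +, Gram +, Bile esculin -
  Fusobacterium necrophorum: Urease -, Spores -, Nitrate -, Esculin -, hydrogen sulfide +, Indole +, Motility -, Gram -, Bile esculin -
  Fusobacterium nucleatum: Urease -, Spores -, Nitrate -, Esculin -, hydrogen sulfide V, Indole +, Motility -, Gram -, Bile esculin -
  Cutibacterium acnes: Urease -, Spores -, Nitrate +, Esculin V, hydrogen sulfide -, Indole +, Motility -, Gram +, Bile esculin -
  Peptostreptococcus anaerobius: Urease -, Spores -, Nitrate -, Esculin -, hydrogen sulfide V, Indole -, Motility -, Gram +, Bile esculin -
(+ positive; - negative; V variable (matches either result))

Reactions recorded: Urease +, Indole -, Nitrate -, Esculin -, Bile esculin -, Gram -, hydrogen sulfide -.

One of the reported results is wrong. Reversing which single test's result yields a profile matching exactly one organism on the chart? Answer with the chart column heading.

Urease

As reported, no row in the chart matches all 7 reactions.
Reversing Indole → still no organism matches.
Reversing Nitrate → still no organism matches.
Reversing Bile esculin → still no organism matches.
Reversing hydrogen sulfide → still no organism matches.
Reversing Gram → still no organism matches.
Reversing Esculin → still no organism matches.
Reversing Urease (to -) → unique match: Prevotella melaninogenica.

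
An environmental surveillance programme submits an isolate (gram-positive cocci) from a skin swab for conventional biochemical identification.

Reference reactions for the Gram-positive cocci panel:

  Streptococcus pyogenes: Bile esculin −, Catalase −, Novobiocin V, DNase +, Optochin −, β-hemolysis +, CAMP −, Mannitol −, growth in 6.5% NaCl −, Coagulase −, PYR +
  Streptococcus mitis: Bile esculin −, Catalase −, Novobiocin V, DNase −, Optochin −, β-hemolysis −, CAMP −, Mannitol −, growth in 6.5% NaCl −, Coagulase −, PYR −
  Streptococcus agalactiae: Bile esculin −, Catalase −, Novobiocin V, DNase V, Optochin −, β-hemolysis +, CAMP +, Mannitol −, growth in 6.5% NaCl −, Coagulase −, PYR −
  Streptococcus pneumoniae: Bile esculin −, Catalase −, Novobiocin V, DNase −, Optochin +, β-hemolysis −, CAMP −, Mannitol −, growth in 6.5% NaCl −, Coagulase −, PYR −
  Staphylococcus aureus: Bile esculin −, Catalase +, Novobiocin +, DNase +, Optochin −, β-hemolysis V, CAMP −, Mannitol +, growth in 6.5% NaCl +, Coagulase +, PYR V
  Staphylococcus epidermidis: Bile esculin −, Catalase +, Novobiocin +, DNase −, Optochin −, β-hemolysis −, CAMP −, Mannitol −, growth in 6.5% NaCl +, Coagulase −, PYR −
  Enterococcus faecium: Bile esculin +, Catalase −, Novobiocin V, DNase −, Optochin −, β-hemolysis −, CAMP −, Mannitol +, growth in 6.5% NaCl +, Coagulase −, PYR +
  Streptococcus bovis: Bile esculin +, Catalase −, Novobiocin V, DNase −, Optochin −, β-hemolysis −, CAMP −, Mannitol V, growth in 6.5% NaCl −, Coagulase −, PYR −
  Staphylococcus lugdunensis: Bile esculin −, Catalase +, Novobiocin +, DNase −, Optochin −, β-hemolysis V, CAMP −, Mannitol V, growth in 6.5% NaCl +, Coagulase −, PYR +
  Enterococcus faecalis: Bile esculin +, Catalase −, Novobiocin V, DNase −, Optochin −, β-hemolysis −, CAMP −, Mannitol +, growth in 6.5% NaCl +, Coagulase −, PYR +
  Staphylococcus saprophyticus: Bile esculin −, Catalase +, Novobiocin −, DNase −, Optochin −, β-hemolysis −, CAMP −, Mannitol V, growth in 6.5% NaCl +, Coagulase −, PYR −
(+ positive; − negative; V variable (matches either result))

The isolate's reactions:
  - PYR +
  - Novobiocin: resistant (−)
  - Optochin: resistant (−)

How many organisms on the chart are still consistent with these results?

PYR +: excludes 6 organisms — 5 left.
Novobiocin −: excludes Staphylococcus aureus, Staphylococcus lugdunensis — 3 left.
Optochin −: all 3 remaining candidates are consistent.
Still consistent: Enterococcus faecalis, Enterococcus faecium, Streptococcus pyogenes.

3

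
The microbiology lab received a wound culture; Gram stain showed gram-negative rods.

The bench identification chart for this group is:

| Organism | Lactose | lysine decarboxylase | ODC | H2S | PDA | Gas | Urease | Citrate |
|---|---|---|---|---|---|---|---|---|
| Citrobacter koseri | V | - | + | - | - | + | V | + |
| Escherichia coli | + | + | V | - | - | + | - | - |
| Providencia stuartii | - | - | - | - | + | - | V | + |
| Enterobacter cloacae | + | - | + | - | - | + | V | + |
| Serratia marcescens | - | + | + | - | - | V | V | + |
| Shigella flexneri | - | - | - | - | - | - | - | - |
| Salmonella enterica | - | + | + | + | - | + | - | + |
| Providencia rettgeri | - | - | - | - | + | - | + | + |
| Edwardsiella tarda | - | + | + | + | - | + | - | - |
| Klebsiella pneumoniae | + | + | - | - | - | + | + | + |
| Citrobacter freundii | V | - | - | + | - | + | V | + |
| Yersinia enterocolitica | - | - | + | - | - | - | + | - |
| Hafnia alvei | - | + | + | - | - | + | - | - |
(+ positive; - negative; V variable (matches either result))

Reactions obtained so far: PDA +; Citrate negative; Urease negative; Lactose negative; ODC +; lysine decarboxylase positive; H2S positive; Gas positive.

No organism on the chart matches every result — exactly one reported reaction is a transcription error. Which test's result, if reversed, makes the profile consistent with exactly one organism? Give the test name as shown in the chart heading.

PDA

As reported, no row in the chart matches all 8 reactions.
Reversing PDA (to -) → unique match: Edwardsiella tarda.
Reversing Urease → still no organism matches.
Reversing Gas → still no organism matches.
Reversing ODC → still no organism matches.
Reversing Lactose → still no organism matches.
Reversing lysine decarboxylase → still no organism matches.
Reversing Citrate → still no organism matches.
Reversing H2S → still no organism matches.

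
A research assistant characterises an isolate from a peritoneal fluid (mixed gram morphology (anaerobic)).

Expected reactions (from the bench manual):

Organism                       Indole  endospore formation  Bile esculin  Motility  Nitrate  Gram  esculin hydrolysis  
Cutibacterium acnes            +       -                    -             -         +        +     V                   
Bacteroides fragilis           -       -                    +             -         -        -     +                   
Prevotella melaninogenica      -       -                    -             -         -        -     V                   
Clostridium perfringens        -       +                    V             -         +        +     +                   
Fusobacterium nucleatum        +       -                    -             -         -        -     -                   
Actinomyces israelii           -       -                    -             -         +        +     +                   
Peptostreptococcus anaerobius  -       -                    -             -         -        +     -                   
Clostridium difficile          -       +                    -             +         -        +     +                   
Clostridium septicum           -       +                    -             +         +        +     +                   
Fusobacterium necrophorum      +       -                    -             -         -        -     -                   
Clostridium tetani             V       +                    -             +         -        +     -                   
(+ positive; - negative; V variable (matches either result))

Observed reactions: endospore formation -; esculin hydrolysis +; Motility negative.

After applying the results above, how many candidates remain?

4

Motility -: excludes Clostridium difficile, Clostridium septicum, Clostridium tetani — 8 left.
esculin hydrolysis +: excludes Fusobacterium nucleatum, Peptostreptococcus anaerobius, Fusobacterium necrophorum — 5 left.
endospore formation -: excludes Clostridium perfringens — 4 left.
Still consistent: Actinomyces israelii, Bacteroides fragilis, Cutibacterium acnes, Prevotella melaninogenica.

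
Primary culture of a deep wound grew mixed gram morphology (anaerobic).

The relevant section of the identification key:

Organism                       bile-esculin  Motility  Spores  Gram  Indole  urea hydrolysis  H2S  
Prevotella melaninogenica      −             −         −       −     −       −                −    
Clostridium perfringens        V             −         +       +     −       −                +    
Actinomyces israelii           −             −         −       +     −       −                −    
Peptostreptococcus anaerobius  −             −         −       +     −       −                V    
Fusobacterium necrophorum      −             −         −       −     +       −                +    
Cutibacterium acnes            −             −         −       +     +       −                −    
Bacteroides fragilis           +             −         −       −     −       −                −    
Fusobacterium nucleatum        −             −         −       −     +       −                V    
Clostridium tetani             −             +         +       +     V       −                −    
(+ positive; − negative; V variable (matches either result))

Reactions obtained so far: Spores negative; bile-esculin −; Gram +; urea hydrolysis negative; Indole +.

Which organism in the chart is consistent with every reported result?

Gram +: excludes Prevotella melaninogenica, Fusobacterium necrophorum, Bacteroides fragilis, Fusobacterium nucleatum — 5 left.
Indole +: excludes Clostridium perfringens, Actinomyces israelii, Peptostreptococcus anaerobius — 2 left.
bile-esculin −: all 2 remaining candidates are consistent.
Spores −: excludes Clostridium tetani — 1 left.
urea hydrolysis −: the one remaining candidate is consistent.

Cutibacterium acnes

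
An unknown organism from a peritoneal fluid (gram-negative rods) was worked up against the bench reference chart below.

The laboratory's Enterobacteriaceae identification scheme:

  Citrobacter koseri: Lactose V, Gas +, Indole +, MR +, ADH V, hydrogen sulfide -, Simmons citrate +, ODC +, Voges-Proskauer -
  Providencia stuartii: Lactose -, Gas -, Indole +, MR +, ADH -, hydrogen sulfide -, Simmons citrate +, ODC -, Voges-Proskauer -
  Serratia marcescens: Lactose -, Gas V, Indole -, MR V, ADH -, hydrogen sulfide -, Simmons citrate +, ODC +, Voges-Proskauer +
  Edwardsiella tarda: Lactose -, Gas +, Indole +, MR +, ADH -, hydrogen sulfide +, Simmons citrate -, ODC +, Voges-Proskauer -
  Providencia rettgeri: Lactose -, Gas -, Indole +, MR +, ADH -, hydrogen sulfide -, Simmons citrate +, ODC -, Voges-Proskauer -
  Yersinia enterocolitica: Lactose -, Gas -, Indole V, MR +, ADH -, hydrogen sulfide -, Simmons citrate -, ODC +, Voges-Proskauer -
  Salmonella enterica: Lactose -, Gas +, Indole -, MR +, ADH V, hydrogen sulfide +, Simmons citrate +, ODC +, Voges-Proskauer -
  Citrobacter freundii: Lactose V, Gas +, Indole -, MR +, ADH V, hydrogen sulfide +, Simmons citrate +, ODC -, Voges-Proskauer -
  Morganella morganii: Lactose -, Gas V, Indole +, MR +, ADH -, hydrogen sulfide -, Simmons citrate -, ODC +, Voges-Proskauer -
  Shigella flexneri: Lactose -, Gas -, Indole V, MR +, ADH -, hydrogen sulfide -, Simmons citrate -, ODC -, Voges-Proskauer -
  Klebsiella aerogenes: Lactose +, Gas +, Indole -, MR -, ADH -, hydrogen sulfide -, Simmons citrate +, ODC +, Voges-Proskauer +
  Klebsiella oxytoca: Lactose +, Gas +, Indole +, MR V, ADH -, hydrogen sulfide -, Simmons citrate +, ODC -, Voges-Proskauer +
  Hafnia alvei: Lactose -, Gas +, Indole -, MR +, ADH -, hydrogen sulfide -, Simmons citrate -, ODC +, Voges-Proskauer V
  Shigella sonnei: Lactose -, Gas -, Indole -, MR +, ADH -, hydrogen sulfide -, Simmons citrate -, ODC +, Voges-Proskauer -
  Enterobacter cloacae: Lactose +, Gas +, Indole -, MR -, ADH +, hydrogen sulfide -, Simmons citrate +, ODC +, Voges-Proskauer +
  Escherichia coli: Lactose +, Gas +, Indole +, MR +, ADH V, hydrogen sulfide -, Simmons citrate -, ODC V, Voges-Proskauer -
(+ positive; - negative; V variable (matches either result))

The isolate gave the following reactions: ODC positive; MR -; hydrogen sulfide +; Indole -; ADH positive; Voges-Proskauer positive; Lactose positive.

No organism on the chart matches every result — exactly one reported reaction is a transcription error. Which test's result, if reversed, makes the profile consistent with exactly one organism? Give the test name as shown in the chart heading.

hydrogen sulfide

As reported, no row in the chart matches all 7 reactions.
Reversing Lactose → still no organism matches.
Reversing Voges-Proskauer → still no organism matches.
Reversing ODC → still no organism matches.
Reversing Indole → still no organism matches.
Reversing ADH → still no organism matches.
Reversing MR → still no organism matches.
Reversing hydrogen sulfide (to -) → unique match: Enterobacter cloacae.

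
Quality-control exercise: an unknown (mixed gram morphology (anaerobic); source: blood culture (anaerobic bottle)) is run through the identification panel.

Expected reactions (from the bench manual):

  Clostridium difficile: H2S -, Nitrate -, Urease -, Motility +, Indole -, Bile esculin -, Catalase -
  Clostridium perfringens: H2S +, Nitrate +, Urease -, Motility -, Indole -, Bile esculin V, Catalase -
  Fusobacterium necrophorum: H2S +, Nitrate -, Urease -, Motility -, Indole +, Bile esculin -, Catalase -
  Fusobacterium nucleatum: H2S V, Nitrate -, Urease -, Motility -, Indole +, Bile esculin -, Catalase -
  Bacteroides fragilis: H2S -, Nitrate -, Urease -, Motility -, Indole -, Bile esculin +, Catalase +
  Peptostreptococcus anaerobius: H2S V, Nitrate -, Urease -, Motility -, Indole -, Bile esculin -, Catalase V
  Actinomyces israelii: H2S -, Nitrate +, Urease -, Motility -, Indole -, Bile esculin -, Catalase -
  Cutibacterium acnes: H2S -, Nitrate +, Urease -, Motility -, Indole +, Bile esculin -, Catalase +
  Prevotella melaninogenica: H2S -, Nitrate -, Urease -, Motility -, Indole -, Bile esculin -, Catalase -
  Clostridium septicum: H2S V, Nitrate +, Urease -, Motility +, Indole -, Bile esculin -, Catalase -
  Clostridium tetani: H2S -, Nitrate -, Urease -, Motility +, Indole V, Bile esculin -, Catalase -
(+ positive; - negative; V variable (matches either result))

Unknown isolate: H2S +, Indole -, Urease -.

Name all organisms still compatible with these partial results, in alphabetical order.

H2S +: excludes 6 organisms — 5 left.
Indole -: excludes Fusobacterium necrophorum, Fusobacterium nucleatum — 3 left.
Urease -: all 3 remaining candidates are consistent.

Clostridium perfringens, Clostridium septicum, Peptostreptococcus anaerobius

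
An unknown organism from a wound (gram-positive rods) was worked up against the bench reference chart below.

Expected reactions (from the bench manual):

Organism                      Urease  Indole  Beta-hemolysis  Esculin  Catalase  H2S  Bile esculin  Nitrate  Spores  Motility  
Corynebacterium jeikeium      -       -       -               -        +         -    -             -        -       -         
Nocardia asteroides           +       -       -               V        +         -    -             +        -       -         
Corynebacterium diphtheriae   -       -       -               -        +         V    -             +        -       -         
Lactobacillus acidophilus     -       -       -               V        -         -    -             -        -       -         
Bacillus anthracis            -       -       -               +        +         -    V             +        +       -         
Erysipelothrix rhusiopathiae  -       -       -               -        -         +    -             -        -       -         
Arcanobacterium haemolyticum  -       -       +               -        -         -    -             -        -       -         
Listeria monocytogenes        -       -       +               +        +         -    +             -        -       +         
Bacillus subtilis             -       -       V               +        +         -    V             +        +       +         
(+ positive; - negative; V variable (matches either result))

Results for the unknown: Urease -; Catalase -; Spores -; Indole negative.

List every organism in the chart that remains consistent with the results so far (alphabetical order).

Arcanobacterium haemolyticum, Erysipelothrix rhusiopathiae, Lactobacillus acidophilus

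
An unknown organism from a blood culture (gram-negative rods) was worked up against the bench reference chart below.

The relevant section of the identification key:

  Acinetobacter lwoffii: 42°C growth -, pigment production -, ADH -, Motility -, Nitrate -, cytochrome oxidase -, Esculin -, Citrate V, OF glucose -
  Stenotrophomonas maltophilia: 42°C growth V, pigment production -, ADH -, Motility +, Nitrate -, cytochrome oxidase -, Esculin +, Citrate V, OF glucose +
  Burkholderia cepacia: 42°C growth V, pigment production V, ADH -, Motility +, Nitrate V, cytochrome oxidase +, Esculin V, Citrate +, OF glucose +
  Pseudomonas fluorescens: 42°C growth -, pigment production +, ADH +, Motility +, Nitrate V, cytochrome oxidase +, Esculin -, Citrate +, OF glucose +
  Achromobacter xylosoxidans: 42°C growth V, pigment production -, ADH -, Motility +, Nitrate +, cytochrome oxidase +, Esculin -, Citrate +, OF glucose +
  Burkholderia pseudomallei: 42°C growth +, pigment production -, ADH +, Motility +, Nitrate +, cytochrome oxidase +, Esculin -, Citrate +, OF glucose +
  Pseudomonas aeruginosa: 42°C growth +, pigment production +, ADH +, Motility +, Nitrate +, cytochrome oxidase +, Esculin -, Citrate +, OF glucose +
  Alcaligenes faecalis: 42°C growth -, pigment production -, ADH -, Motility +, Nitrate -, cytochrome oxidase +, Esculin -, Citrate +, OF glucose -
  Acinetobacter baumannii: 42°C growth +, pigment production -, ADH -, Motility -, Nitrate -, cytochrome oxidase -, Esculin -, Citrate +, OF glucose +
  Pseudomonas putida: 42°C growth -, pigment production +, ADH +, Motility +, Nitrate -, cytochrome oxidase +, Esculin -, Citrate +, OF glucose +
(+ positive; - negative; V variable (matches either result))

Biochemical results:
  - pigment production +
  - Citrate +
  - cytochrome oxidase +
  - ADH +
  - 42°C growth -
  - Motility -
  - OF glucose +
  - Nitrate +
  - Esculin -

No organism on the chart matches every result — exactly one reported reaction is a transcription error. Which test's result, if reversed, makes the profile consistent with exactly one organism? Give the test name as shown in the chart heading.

Motility

As reported, no row in the chart matches all 9 reactions.
Reversing Citrate → still no organism matches.
Reversing OF glucose → still no organism matches.
Reversing pigment production → still no organism matches.
Reversing Nitrate → still no organism matches.
Reversing cytochrome oxidase → still no organism matches.
Reversing 42°C growth → still no organism matches.
Reversing ADH → still no organism matches.
Reversing Esculin → still no organism matches.
Reversing Motility (to +) → unique match: Pseudomonas fluorescens.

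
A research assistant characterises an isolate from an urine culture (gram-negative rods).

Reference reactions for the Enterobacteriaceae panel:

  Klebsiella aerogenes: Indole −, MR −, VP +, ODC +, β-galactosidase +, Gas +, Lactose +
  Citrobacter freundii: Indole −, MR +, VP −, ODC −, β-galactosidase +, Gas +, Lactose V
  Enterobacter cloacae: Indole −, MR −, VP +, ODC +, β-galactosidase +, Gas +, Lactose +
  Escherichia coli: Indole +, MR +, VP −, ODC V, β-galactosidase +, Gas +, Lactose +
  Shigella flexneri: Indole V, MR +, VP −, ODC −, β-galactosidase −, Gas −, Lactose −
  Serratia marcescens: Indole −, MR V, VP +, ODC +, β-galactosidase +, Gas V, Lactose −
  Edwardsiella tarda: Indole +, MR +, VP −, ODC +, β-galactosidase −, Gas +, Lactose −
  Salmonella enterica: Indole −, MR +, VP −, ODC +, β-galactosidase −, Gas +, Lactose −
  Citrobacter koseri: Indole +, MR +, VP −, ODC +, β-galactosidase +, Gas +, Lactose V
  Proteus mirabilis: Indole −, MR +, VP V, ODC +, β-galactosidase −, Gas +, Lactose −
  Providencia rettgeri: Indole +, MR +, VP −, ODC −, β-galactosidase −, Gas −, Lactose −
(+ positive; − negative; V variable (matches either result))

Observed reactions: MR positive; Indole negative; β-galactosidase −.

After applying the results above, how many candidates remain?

3

β-galactosidase −: excludes 6 organisms — 5 left.
MR +: all 5 remaining candidates are consistent.
Indole −: excludes Edwardsiella tarda, Providencia rettgeri — 3 left.
Still consistent: Proteus mirabilis, Salmonella enterica, Shigella flexneri.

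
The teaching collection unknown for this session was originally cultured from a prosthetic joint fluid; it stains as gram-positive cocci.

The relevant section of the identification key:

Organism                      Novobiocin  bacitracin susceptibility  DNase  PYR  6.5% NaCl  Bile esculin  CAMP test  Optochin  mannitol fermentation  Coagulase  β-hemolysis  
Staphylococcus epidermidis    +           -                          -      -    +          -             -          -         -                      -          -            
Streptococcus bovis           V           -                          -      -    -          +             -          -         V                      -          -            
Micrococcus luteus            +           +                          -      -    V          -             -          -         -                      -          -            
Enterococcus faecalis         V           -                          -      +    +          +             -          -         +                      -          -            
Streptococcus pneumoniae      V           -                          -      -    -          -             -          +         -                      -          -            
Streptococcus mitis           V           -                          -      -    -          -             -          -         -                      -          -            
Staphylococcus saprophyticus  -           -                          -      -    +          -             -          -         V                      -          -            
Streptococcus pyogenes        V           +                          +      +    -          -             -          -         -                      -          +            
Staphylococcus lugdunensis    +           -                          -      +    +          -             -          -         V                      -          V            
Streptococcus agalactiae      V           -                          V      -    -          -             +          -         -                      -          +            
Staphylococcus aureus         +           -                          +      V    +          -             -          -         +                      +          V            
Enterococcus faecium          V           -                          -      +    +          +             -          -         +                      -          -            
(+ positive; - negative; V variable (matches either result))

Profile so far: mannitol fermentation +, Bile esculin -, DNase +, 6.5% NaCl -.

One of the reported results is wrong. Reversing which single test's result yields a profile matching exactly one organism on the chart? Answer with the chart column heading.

As reported, no row in the chart matches all 4 reactions.
Reversing 6.5% NaCl (to +) → unique match: Staphylococcus aureus.
Reversing Bile esculin → still no organism matches.
Reversing mannitol fermentation → 2 organisms match (not unique).
Reversing DNase → still no organism matches.

6.5% NaCl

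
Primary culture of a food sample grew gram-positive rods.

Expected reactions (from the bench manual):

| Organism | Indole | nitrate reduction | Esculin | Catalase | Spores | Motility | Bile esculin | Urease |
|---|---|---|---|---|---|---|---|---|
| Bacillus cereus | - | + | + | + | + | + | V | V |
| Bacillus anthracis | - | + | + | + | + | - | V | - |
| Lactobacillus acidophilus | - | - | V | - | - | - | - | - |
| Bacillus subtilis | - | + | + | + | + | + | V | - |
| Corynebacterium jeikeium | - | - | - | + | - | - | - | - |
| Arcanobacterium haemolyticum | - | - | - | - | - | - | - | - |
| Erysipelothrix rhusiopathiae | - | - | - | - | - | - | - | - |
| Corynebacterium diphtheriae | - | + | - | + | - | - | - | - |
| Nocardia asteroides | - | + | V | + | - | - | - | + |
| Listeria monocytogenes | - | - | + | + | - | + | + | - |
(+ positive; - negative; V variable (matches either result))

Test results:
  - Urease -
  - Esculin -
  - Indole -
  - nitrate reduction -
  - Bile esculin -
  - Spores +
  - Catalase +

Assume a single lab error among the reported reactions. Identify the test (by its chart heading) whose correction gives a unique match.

As reported, no row in the chart matches all 7 reactions.
Reversing Indole → still no organism matches.
Reversing nitrate reduction → still no organism matches.
Reversing Catalase → still no organism matches.
Reversing Spores (to -) → unique match: Corynebacterium jeikeium.
Reversing Urease → still no organism matches.
Reversing Esculin → still no organism matches.
Reversing Bile esculin → still no organism matches.

Spores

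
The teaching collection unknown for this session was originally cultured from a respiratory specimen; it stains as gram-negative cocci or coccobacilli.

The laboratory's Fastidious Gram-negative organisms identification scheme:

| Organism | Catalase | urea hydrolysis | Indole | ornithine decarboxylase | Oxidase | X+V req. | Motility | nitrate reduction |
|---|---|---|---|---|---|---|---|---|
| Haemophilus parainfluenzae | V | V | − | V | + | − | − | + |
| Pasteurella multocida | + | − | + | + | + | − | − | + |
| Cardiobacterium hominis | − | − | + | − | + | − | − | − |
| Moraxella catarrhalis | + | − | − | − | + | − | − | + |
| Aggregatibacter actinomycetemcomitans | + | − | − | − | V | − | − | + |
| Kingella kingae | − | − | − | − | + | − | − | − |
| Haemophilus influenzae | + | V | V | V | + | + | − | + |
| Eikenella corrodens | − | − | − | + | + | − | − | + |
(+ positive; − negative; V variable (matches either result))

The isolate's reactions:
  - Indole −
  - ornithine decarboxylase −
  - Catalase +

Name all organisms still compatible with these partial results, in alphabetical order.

Indole −: excludes Pasteurella multocida, Cardiobacterium hominis — 6 left.
Catalase +: excludes Kingella kingae, Eikenella corrodens — 4 left.
ornithine decarboxylase −: all 4 remaining candidates are consistent.

Aggregatibacter actinomycetemcomitans, Haemophilus influenzae, Haemophilus parainfluenzae, Moraxella catarrhalis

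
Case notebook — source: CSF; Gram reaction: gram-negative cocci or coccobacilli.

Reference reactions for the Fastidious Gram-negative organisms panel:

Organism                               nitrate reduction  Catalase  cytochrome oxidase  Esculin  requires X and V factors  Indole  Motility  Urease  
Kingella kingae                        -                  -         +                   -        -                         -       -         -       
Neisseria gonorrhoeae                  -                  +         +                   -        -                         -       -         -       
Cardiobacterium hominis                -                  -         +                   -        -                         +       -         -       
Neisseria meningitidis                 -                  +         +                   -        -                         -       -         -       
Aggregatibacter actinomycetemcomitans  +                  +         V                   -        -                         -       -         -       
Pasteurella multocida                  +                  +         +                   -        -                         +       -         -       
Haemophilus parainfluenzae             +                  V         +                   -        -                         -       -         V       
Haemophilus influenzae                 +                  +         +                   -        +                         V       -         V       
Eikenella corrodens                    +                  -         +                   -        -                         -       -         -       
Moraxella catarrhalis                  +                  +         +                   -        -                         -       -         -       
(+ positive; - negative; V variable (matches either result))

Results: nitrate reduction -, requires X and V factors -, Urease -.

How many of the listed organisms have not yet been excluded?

4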